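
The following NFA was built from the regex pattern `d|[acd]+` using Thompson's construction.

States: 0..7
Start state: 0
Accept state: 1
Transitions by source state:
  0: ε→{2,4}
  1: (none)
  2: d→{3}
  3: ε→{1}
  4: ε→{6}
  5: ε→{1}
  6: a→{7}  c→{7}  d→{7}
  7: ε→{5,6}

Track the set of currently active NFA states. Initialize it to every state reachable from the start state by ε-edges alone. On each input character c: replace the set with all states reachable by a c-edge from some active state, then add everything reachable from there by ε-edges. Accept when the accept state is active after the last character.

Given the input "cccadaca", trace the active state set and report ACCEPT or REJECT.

initial (ε-close {0}): {0,2,4,6}
'c' @ 1: {1,5,6,7}  [accepting]
'c' @ 2: {1,5,6,7}  [accepting]
'c' @ 3: {1,5,6,7}  [accepting]
'a' @ 4: {1,5,6,7}  [accepting]
'd' @ 5: {1,5,6,7}  [accepting]
'a' @ 6: {1,5,6,7}  [accepting]
'c' @ 7: {1,5,6,7}  [accepting]
'a' @ 8: {1,5,6,7}  [accepting]
end set {1,5,6,7} — state 1 in

Answer: ACCEPT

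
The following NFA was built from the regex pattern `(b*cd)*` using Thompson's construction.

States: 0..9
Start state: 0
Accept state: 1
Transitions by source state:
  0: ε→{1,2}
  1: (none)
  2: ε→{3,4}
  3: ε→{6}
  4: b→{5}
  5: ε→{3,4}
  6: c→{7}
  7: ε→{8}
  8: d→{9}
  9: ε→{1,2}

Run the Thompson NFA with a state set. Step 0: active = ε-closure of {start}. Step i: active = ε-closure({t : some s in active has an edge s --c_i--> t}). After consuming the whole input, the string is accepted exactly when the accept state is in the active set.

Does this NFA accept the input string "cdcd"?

Answer: ACCEPT

Trace:
initial (ε-close {0}): {0,1,2,3,4,6}
'c' @ 1: {7,8}
'd' @ 2: {1,2,3,4,6,9}  (accept∈set)
'c' @ 3: {7,8}
'd' @ 4: {1,2,3,4,6,9}  (accept∈set)
final: {1,2,3,4,6,9}; accept 1 in set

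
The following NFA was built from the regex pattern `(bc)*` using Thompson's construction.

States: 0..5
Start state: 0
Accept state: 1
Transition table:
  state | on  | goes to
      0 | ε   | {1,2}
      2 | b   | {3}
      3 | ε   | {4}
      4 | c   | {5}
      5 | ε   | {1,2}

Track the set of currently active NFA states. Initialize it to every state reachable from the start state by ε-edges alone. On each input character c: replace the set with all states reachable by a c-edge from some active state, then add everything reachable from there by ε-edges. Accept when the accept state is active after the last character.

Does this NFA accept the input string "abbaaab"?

initial (ε-close {0}): {0,1,2}
'a' @ 1: {}  — state set empty
rest 'bbaaab' ignored (set empty)
end set {} — state 1 not in

Answer: REJECT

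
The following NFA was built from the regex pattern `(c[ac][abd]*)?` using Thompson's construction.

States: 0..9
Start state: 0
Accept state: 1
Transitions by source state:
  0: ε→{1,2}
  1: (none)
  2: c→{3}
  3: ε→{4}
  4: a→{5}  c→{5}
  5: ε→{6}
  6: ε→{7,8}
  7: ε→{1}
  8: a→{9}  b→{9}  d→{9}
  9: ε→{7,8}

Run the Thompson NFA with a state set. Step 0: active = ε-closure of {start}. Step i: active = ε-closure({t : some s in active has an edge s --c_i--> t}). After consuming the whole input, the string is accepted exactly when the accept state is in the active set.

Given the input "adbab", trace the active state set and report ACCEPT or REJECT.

start: ε-closure({0}) = {0,1,2}
'a' @ 1: {}  — no active states
rest 'dbab' ignored (set empty)
end set {} — state 1 not in

Answer: REJECT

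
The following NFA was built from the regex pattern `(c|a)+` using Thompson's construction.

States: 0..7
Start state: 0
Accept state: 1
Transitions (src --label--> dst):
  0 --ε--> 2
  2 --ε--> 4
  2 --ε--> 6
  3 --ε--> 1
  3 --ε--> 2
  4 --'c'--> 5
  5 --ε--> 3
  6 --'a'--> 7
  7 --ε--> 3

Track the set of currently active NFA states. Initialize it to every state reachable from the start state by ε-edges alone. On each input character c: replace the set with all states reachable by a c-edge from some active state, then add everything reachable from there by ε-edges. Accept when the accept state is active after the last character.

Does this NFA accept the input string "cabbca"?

Answer: REJECT

Steps:
S₀ = ε-closure({0}) = {0,2,4,6}
'c' @ 1: {1,2,3,4,5,6}  (accept∈set)
'a' @ 2: {1,2,3,4,6,7}  (accept∈set)
'b' @ 3: {}  — no active states
rest 'bca' ignored (set empty)
end set {} — state 1 not in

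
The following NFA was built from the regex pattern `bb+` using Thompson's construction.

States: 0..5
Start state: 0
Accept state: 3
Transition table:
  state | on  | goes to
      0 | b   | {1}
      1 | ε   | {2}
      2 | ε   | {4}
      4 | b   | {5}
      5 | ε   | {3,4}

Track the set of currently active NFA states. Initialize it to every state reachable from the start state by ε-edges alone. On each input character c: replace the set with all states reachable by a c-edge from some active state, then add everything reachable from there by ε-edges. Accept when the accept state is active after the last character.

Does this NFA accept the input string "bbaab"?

Answer: REJECT

Derivation:
initial (ε-close {0}): {0}
'b' @ 1: {1,2,4}
'b' @ 2: {3,4,5}  (accept∈set)
'a' @ 3: {}  — dead — no transitions
rest 'ab' ignored (set empty)
final: {}; accept 3 not in set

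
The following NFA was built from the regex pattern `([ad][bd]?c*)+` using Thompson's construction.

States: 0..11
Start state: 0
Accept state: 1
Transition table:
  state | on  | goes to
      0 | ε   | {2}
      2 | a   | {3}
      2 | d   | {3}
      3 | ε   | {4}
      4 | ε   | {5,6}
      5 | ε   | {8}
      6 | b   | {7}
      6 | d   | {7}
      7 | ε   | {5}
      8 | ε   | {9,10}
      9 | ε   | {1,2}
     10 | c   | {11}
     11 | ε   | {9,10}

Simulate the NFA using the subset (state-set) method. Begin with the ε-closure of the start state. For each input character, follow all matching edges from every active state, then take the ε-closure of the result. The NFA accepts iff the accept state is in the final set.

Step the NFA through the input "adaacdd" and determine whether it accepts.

start: ε-closure({0}) = {0,2}
'a' @ 1: {1,2,3,4,5,6,8,9,10}  (accept∈set)
'd' @ 2: {1,2,3,4,5,6,7,8,9,10}  (accept∈set)
'a' @ 3: {1,2,3,4,5,6,8,9,10}  (accept∈set)
'a' @ 4: {1,2,3,4,5,6,8,9,10}  (accept∈set)
'c' @ 5: {1,2,9,10,11}  (accept∈set)
'd' @ 6: {1,2,3,4,5,6,8,9,10}  (accept∈set)
'd' @ 7: {1,2,3,4,5,6,7,8,9,10}  (accept∈set)
after full input: {1,2,3,4,5,6,7,8,9,10}  (accept=1 in)

Answer: ACCEPT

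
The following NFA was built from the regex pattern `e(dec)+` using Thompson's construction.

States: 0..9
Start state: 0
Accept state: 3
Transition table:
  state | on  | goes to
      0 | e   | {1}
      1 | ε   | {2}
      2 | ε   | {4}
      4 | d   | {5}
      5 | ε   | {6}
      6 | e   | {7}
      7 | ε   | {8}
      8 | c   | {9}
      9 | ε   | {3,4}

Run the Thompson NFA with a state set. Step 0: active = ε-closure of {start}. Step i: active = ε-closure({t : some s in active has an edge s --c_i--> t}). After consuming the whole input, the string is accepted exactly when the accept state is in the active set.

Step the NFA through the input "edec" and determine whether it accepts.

S₀ = ε-closure({0}) = {0}
'e' @ 1: {1,2,4}
'd' @ 2: {5,6}
'e' @ 3: {7,8}
'c' @ 4: {3,4,9}  [accepting]
after full input: {3,4,9}  (accept=3 in)

Answer: ACCEPT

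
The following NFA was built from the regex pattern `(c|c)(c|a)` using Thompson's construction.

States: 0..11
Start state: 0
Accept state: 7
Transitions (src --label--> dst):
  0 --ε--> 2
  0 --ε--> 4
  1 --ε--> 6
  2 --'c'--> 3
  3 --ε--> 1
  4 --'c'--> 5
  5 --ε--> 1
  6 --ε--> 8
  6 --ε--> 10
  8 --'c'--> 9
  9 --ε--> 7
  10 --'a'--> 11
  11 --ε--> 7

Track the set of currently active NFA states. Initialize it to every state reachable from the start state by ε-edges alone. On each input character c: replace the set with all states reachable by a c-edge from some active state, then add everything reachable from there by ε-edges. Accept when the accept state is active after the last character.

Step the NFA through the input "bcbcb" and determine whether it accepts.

initial (ε-close {0}): {0,2,4}
'b' @ 1: {}  — no active states
rest 'cbcb' ignored (set empty)
final: {}; accept 7 not in set

Answer: REJECT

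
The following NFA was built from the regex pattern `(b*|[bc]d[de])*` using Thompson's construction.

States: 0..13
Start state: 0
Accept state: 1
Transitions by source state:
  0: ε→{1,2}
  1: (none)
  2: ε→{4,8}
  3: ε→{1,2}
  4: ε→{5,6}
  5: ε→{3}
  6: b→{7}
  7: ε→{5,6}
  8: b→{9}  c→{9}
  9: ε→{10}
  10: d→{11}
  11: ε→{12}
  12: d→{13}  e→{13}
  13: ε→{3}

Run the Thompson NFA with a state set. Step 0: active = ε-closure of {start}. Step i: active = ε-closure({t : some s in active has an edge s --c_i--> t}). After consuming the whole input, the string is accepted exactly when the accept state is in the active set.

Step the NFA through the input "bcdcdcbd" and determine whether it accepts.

start: ε-closure({0}) = {0,1,2,3,4,5,6,8}
'b' @ 1: {1,2,3,4,5,6,7,8,9,10}  (accept∈set)
'c' @ 2: {9,10}
'd' @ 3: {11,12}
'c' @ 4: {}  — state set empty
rest 'dcbd' ignored (set empty)
end set {} — state 1 not in

Answer: REJECT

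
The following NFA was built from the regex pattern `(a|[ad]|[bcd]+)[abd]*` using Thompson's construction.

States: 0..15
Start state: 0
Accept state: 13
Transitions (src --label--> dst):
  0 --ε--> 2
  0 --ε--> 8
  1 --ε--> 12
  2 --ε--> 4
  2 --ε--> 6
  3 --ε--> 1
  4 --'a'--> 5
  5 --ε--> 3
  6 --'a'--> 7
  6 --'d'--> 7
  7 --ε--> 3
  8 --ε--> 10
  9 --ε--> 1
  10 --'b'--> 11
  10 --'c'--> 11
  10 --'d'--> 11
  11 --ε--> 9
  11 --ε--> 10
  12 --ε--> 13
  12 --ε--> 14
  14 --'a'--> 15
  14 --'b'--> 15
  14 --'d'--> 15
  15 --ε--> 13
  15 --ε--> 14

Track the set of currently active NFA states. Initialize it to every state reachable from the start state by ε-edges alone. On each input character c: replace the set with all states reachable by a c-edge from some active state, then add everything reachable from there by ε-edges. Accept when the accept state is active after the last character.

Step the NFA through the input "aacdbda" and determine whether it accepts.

Answer: REJECT

Trace:
start: ε-closure({0}) = {0,2,4,6,8,10}
'a' @ 1: {1,3,5,7,12,13,14}  ✓accept
'a' @ 2: {13,14,15}  ✓accept
'c' @ 3: {}  — state set empty
rest 'dbda' ignored (set empty)
final: {}; accept 13 not in set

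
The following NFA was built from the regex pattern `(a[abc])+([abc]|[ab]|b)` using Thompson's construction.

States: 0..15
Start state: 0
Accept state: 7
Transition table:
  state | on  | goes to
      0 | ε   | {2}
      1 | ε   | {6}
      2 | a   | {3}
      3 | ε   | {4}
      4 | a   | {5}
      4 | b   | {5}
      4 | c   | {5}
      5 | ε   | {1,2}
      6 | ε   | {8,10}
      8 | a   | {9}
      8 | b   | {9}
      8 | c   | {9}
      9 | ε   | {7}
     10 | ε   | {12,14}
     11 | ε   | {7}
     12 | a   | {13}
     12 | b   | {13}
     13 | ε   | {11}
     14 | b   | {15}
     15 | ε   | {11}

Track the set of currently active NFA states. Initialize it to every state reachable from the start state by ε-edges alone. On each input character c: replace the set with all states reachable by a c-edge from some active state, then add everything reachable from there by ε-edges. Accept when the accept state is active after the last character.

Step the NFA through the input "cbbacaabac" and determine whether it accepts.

Answer: REJECT

Derivation:
initial (ε-close {0}): {0,2}
'c' @ 1: {}  — state set empty
rest 'bbacaabac' ignored (set empty)
final: {}; accept 7 not in set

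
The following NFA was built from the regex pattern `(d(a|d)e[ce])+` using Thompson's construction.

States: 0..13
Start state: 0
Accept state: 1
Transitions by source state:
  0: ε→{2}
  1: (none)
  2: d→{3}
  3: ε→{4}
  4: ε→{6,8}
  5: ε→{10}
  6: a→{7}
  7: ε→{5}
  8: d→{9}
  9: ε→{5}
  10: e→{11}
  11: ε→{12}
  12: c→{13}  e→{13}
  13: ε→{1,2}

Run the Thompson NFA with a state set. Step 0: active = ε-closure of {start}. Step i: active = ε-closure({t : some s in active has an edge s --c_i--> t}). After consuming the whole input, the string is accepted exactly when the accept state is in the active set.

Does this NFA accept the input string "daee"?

initial (ε-close {0}): {0,2}
'd' @ 1: {3,4,6,8}
'a' @ 2: {5,7,10}
'e' @ 3: {11,12}
'e' @ 4: {1,2,13}  ✓accept
final: {1,2,13}; accept 1 in set

Answer: ACCEPT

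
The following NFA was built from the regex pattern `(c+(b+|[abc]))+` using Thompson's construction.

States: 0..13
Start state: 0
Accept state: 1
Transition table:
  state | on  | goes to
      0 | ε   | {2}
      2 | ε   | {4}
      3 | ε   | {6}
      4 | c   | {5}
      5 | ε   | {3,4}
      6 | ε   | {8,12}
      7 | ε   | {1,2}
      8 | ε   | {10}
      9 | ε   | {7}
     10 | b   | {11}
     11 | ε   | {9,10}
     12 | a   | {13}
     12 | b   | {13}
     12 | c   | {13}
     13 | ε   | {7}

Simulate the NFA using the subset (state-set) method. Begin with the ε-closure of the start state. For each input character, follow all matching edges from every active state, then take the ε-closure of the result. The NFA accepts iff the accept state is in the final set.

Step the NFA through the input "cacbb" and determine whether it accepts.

Answer: ACCEPT

Steps:
initial (ε-close {0}): {0,2,4}
'c' @ 1: {3,4,5,6,8,10,12}
'a' @ 2: {1,2,4,7,13}  ✓accept
'c' @ 3: {3,4,5,6,8,10,12}
'b' @ 4: {1,2,4,7,9,10,11,13}  ✓accept
'b' @ 5: {1,2,4,7,9,10,11}  ✓accept
end set {1,2,4,7,9,10,11} — state 1 in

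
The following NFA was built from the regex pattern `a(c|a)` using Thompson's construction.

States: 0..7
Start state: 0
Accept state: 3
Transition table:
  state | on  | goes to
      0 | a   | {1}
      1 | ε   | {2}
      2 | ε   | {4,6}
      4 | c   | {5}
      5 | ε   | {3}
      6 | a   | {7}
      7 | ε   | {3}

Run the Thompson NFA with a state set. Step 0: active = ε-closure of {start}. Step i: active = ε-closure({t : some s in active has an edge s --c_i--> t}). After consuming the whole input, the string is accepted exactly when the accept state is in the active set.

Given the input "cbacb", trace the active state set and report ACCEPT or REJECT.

start: ε-closure({0}) = {0}
'c' @ 1: {}  — dead — no transitions
rest 'bacb' ignored (set empty)
final: {}; accept 3 not in set

Answer: REJECT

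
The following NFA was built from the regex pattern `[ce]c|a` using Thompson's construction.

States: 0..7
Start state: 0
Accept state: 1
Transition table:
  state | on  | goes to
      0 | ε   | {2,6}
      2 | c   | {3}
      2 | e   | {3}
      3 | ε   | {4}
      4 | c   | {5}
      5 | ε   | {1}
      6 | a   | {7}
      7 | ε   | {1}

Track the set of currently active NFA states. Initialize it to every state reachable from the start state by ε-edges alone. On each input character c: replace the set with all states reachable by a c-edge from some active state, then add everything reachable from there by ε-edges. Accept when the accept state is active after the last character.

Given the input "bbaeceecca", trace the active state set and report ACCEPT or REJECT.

Answer: REJECT

Derivation:
S₀ = ε-closure({0}) = {0,2,6}
'b' @ 1: {}  — no active states
rest 'baeceecca' ignored (set empty)
final: {}; accept 1 not in set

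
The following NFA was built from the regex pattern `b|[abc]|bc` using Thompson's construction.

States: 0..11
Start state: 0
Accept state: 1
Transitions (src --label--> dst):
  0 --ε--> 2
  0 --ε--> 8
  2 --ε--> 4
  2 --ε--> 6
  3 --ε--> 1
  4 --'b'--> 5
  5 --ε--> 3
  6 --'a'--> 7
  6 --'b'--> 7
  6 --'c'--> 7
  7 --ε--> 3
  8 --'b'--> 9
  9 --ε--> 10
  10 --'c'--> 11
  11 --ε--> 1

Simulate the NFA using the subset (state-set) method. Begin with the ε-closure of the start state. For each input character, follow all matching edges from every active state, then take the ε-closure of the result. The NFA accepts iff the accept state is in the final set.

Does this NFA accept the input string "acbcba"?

initial (ε-close {0}): {0,2,4,6,8}
'a' @ 1: {1,3,7}  [accepting]
'c' @ 2: {}  — state set empty
rest 'bcba' ignored (set empty)
after full input: {}  (accept=1 not in)

Answer: REJECT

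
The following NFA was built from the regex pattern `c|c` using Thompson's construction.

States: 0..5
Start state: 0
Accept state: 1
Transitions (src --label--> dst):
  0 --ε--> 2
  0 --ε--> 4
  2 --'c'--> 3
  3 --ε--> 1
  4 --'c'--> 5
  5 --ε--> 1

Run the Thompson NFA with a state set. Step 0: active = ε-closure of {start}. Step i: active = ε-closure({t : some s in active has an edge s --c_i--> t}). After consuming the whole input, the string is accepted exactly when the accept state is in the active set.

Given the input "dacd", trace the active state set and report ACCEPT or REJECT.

start: ε-closure({0}) = {0,2,4}
'd' @ 1: {}  — no active states
rest 'acd' ignored (set empty)
after full input: {}  (accept=1 not in)

Answer: REJECT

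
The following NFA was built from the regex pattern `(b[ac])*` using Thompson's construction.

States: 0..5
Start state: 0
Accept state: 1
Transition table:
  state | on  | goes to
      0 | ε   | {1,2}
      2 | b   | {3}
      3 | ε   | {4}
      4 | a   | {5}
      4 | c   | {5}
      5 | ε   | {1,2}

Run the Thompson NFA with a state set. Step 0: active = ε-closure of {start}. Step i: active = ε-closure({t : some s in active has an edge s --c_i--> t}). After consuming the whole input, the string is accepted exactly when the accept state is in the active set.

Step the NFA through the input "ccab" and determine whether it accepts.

Answer: REJECT

Steps:
start: ε-closure({0}) = {0,1,2}
'c' @ 1: {}  — dead — no transitions
rest 'cab' ignored (set empty)
after full input: {}  (accept=1 not in)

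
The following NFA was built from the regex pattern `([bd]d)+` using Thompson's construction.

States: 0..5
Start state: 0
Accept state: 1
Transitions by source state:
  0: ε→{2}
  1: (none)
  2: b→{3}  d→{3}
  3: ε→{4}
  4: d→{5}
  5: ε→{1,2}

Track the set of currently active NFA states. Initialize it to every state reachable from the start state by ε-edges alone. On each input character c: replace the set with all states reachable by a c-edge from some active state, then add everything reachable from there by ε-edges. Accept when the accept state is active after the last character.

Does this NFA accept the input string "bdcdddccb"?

start: ε-closure({0}) = {0,2}
'b' @ 1: {3,4}
'd' @ 2: {1,2,5}  ✓accept
'c' @ 3: {}  — no active states
rest 'dddccb' ignored (set empty)
end set {} — state 1 not in

Answer: REJECT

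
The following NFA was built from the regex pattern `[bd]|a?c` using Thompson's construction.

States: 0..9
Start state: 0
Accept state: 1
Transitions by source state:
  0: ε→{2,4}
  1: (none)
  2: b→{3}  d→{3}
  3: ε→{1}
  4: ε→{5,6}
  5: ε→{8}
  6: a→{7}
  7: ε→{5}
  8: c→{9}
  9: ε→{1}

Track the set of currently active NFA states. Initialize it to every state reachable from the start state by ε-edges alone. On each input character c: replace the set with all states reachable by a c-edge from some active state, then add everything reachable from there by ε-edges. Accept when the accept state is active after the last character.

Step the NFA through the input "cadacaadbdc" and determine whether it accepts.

S₀ = ε-closure({0}) = {0,2,4,5,6,8}
'c' @ 1: {1,9}  (accept∈set)
'a' @ 2: {}  — no active states
rest 'dacaadbdc' ignored (set empty)
final: {}; accept 1 not in set

Answer: REJECT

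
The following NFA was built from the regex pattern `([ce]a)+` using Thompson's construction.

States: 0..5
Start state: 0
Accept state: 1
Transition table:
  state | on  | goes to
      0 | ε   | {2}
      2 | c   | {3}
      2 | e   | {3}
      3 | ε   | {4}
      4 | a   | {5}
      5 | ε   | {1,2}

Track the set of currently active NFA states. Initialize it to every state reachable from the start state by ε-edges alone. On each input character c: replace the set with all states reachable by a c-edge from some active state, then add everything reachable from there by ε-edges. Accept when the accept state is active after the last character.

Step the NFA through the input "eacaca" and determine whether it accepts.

start: ε-closure({0}) = {0,2}
'e' @ 1: {3,4}
'a' @ 2: {1,2,5}  [accepting]
'c' @ 3: {3,4}
'a' @ 4: {1,2,5}  [accepting]
'c' @ 5: {3,4}
'a' @ 6: {1,2,5}  [accepting]
final: {1,2,5}; accept 1 in set

Answer: ACCEPT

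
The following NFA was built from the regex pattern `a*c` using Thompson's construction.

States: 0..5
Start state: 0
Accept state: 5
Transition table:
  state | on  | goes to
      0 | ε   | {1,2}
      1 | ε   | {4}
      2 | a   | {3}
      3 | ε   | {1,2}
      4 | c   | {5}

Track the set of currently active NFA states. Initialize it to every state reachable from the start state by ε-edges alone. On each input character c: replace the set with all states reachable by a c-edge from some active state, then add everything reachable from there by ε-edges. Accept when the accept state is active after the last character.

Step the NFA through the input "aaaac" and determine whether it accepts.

Answer: ACCEPT

Steps:
initial (ε-close {0}): {0,1,2,4}
'a' @ 1: {1,2,3,4}
'a' @ 2: {1,2,3,4}
'a' @ 3: {1,2,3,4}
'a' @ 4: {1,2,3,4}
'c' @ 5: {5}  (accept∈set)
final: {5}; accept 5 in set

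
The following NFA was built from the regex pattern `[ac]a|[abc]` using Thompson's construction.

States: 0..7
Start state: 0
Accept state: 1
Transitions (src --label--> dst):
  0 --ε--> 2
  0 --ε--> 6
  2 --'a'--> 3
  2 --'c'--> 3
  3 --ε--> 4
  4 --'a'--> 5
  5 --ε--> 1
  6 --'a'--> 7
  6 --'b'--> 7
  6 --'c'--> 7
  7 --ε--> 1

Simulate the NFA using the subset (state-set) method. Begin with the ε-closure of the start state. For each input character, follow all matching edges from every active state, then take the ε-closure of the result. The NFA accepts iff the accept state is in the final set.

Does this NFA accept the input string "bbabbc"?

start: ε-closure({0}) = {0,2,6}
'b' @ 1: {1,7}  ✓accept
'b' @ 2: {}  — dead — no transitions
rest 'abbc' ignored (set empty)
after full input: {}  (accept=1 not in)

Answer: REJECT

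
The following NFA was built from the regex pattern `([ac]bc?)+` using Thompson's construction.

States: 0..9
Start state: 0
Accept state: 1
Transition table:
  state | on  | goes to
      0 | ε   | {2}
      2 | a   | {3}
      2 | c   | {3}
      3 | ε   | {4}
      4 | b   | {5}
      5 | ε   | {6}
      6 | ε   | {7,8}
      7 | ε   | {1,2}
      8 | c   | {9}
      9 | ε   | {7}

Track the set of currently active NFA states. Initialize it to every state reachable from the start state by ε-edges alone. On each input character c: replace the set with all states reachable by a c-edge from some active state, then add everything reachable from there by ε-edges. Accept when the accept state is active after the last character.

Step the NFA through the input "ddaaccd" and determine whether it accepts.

initial (ε-close {0}): {0,2}
'd' @ 1: {}  — state set empty
rest 'daaccd' ignored (set empty)
final: {}; accept 1 not in set

Answer: REJECT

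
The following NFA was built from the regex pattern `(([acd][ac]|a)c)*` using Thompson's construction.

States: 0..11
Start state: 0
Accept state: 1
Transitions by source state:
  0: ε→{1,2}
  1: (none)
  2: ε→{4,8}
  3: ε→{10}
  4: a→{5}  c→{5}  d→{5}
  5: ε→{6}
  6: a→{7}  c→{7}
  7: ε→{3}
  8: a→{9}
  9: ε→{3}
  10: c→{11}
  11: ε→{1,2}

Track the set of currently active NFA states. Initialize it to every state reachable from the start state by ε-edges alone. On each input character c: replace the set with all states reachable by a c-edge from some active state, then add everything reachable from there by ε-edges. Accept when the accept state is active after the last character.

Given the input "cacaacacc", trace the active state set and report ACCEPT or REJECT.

Answer: ACCEPT

Derivation:
start: ε-closure({0}) = {0,1,2,4,8}
'c' @ 1: {5,6}
'a' @ 2: {3,7,10}
'c' @ 3: {1,2,4,8,11}  [accepting]
'a' @ 4: {3,5,6,9,10}
'a' @ 5: {3,7,10}
'c' @ 6: {1,2,4,8,11}  [accepting]
'a' @ 7: {3,5,6,9,10}
'c' @ 8: {1,2,3,4,7,8,10,11}  [accepting]
'c' @ 9: {1,2,4,5,6,8,11}  [accepting]
end set {1,2,4,5,6,8,11} — state 1 in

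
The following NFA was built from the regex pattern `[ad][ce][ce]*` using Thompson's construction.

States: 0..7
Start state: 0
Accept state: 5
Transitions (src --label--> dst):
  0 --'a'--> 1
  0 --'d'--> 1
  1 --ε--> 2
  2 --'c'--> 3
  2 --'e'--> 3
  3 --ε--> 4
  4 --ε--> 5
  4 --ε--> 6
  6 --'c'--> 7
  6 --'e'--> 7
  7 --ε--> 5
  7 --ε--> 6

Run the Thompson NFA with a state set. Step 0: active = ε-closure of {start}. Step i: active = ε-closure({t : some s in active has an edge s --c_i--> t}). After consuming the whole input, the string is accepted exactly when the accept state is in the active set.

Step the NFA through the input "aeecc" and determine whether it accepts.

start: ε-closure({0}) = {0}
'a' @ 1: {1,2}
'e' @ 2: {3,4,5,6}  (accept∈set)
'e' @ 3: {5,6,7}  (accept∈set)
'c' @ 4: {5,6,7}  (accept∈set)
'c' @ 5: {5,6,7}  (accept∈set)
end set {5,6,7} — state 5 in

Answer: ACCEPT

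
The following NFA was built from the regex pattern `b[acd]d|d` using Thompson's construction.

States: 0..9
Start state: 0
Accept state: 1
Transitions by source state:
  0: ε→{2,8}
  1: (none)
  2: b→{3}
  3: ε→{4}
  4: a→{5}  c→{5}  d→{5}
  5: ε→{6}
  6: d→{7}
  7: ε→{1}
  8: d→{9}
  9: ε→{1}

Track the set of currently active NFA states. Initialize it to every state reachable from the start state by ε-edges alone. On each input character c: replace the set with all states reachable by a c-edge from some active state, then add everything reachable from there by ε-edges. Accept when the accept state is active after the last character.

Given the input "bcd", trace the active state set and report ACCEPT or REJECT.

S₀ = ε-closure({0}) = {0,2,8}
'b' @ 1: {3,4}
'c' @ 2: {5,6}
'd' @ 3: {1,7}  [accepting]
final: {1,7}; accept 1 in set

Answer: ACCEPT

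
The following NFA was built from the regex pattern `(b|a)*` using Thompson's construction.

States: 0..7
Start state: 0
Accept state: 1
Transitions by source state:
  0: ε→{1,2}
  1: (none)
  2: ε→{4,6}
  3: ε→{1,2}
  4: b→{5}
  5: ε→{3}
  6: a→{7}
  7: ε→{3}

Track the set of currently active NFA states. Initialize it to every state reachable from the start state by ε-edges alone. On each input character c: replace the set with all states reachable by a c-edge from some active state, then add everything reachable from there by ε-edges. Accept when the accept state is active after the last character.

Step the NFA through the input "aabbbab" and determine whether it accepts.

Answer: ACCEPT

Steps:
initial (ε-close {0}): {0,1,2,4,6}
'a' @ 1: {1,2,3,4,6,7}  [accepting]
'a' @ 2: {1,2,3,4,6,7}  [accepting]
'b' @ 3: {1,2,3,4,5,6}  [accepting]
'b' @ 4: {1,2,3,4,5,6}  [accepting]
'b' @ 5: {1,2,3,4,5,6}  [accepting]
'a' @ 6: {1,2,3,4,6,7}  [accepting]
'b' @ 7: {1,2,3,4,5,6}  [accepting]
final: {1,2,3,4,5,6}; accept 1 in set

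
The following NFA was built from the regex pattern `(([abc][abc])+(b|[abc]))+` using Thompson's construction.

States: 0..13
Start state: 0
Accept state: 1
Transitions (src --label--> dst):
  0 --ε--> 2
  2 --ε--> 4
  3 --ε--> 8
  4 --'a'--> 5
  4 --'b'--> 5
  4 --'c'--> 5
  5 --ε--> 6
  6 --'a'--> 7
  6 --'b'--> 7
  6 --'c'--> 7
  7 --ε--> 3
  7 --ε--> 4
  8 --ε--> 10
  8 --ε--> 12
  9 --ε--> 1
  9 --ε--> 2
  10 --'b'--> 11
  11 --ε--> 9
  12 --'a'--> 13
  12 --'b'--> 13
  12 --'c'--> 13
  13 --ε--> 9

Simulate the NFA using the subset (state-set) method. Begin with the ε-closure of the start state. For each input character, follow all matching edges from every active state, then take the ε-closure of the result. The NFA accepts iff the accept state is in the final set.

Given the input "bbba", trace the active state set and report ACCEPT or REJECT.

start: ε-closure({0}) = {0,2,4}
'b' @ 1: {5,6}
'b' @ 2: {3,4,7,8,10,12}
'b' @ 3: {1,2,4,5,6,9,11,13}  [accepting]
'a' @ 4: {3,4,5,6,7,8,10,12}
after full input: {3,4,5,6,7,8,10,12}  (accept=1 not in)

Answer: REJECT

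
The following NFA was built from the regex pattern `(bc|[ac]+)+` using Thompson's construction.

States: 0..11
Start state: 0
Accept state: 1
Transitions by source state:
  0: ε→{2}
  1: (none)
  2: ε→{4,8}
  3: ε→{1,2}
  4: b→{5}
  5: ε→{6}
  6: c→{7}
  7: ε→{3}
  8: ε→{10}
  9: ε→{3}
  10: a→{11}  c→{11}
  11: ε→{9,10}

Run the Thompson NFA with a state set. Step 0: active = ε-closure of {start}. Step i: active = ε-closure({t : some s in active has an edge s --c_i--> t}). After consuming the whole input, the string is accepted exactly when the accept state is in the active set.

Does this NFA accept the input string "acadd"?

S₀ = ε-closure({0}) = {0,2,4,8,10}
'a' @ 1: {1,2,3,4,8,9,10,11}  ✓accept
'c' @ 2: {1,2,3,4,8,9,10,11}  ✓accept
'a' @ 3: {1,2,3,4,8,9,10,11}  ✓accept
'd' @ 4: {}  — state set empty
rest 'd' ignored (set empty)
final: {}; accept 1 not in set

Answer: REJECT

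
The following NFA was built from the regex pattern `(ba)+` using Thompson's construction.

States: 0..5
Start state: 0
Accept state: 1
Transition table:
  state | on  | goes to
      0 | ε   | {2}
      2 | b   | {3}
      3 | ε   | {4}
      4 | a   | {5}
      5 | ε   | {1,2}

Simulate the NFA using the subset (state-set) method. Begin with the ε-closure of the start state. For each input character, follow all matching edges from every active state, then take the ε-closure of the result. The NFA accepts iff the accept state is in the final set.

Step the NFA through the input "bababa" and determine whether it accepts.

initial (ε-close {0}): {0,2}
'b' @ 1: {3,4}
'a' @ 2: {1,2,5}  ✓accept
'b' @ 3: {3,4}
'a' @ 4: {1,2,5}  ✓accept
'b' @ 5: {3,4}
'a' @ 6: {1,2,5}  ✓accept
end set {1,2,5} — state 1 in

Answer: ACCEPT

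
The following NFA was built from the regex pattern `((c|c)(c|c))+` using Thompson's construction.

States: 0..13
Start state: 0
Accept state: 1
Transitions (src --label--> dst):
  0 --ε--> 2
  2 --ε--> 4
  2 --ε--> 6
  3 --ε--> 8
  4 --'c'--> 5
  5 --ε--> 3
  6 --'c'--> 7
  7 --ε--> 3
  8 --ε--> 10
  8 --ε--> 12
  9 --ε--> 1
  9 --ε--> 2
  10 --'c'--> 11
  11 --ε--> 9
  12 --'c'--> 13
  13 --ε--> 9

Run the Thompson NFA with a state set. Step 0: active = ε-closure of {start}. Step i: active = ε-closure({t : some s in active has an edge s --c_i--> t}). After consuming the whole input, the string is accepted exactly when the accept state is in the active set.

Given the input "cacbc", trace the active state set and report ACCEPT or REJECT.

Answer: REJECT

Steps:
initial (ε-close {0}): {0,2,4,6}
'c' @ 1: {3,5,7,8,10,12}
'a' @ 2: {}  — dead — no transitions
rest 'cbc' ignored (set empty)
after full input: {}  (accept=1 not in)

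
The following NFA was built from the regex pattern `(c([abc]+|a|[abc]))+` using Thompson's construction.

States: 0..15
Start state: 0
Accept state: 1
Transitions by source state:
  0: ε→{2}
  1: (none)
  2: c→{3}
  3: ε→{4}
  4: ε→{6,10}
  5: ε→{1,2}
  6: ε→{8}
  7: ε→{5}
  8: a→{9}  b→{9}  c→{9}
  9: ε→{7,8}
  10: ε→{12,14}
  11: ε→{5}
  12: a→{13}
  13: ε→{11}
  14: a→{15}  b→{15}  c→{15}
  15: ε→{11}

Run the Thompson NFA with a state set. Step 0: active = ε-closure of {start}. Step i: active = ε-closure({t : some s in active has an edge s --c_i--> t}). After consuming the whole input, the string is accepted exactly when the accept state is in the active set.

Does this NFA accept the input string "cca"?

initial (ε-close {0}): {0,2}
'c' @ 1: {3,4,6,8,10,12,14}
'c' @ 2: {1,2,5,7,8,9,11,15}  (accept∈set)
'a' @ 3: {1,2,5,7,8,9}  (accept∈set)
end set {1,2,5,7,8,9} — state 1 in

Answer: ACCEPT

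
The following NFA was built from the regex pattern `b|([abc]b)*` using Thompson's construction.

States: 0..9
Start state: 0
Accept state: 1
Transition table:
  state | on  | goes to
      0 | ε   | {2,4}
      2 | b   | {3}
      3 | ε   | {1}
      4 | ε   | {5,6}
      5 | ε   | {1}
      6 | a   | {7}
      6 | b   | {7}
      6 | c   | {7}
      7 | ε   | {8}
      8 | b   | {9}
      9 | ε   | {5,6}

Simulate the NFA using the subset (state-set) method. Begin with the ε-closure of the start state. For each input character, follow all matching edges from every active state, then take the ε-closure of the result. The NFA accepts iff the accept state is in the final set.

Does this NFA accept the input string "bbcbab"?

Answer: ACCEPT

Trace:
S₀ = ε-closure({0}) = {0,1,2,4,5,6}
'b' @ 1: {1,3,7,8}  (accept∈set)
'b' @ 2: {1,5,6,9}  (accept∈set)
'c' @ 3: {7,8}
'b' @ 4: {1,5,6,9}  (accept∈set)
'a' @ 5: {7,8}
'b' @ 6: {1,5,6,9}  (accept∈set)
final: {1,5,6,9}; accept 1 in set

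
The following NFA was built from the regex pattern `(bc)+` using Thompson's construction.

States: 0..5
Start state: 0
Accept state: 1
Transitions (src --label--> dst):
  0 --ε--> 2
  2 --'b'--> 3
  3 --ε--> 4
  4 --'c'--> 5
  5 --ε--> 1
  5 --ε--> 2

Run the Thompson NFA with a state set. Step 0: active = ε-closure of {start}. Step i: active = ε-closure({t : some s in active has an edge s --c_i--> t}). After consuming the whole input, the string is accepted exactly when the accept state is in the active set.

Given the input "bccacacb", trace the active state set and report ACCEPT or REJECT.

start: ε-closure({0}) = {0,2}
'b' @ 1: {3,4}
'c' @ 2: {1,2,5}  (accept∈set)
'c' @ 3: {}  — state set empty
rest 'acacb' ignored (set empty)
after full input: {}  (accept=1 not in)

Answer: REJECT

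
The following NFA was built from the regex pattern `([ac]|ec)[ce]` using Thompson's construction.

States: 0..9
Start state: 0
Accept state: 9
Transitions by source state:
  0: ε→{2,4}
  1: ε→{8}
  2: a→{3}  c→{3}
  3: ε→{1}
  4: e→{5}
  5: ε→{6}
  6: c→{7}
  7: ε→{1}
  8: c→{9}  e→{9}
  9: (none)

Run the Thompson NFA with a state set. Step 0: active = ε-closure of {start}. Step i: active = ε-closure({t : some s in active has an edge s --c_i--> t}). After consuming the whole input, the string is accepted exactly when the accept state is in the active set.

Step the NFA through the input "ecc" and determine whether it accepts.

initial (ε-close {0}): {0,2,4}
'e' @ 1: {5,6}
'c' @ 2: {1,7,8}
'c' @ 3: {9}  (accept∈set)
end set {9} — state 9 in

Answer: ACCEPT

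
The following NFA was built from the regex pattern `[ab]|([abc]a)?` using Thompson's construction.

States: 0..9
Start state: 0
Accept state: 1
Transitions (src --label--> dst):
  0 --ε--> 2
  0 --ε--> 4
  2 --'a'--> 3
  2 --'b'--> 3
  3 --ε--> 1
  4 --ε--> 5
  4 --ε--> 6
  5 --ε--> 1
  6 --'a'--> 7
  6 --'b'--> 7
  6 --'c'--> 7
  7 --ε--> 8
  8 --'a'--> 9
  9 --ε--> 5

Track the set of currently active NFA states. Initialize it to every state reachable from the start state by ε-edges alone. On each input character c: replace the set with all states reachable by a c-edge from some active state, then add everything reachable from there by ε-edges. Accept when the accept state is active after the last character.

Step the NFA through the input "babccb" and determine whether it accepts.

Answer: REJECT

Derivation:
initial (ε-close {0}): {0,1,2,4,5,6}
'b' @ 1: {1,3,7,8}  ✓accept
'a' @ 2: {1,5,9}  ✓accept
'b' @ 3: {}  — no active states
rest 'ccb' ignored (set empty)
end set {} — state 1 not in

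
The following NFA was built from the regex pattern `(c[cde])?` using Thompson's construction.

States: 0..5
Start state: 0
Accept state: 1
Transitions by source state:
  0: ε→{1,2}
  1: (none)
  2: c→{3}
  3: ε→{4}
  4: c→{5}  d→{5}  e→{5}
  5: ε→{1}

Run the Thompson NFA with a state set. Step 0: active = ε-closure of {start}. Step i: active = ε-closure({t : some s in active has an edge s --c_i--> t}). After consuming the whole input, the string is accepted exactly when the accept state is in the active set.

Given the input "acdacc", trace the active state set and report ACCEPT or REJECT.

S₀ = ε-closure({0}) = {0,1,2}
'a' @ 1: {}  — no active states
rest 'cdacc' ignored (set empty)
end set {} — state 1 not in

Answer: REJECT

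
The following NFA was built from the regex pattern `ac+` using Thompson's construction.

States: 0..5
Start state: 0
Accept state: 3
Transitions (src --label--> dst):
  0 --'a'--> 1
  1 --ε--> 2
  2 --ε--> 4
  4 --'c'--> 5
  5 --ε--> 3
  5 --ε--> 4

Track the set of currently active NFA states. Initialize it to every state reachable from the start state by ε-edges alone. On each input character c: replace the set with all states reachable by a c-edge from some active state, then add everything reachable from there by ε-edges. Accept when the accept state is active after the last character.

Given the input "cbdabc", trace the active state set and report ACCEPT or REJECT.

initial (ε-close {0}): {0}
'c' @ 1: {}  — dead — no transitions
rest 'bdabc' ignored (set empty)
after full input: {}  (accept=3 not in)

Answer: REJECT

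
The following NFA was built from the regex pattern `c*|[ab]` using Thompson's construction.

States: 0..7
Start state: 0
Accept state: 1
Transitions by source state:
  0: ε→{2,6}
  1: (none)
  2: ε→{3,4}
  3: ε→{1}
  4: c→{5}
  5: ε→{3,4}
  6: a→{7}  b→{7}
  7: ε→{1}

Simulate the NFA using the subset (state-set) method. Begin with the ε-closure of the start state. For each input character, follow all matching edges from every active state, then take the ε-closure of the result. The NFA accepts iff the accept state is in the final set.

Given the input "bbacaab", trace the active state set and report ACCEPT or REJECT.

start: ε-closure({0}) = {0,1,2,3,4,6}
'b' @ 1: {1,7}  (accept∈set)
'b' @ 2: {}  — no active states
rest 'acaab' ignored (set empty)
end set {} — state 1 not in

Answer: REJECT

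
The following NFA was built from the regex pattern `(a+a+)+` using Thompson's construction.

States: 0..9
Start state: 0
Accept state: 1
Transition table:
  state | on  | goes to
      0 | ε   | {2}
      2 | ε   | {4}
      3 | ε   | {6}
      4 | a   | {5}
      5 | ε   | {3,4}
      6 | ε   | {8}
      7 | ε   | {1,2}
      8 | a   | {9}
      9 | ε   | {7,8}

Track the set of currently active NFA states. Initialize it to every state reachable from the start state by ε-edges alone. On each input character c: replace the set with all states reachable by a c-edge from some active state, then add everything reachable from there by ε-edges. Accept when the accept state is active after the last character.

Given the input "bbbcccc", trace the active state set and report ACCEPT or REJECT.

Answer: REJECT

Trace:
S₀ = ε-closure({0}) = {0,2,4}
'b' @ 1: {}  — dead — no transitions
rest 'bbcccc' ignored (set empty)
final: {}; accept 1 not in set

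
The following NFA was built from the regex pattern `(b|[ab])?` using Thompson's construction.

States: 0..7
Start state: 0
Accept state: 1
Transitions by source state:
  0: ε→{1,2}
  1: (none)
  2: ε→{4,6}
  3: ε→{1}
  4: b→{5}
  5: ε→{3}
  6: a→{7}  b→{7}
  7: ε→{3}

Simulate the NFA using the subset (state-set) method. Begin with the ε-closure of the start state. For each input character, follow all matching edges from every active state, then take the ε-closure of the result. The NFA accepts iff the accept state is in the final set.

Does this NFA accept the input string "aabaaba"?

Answer: REJECT

Steps:
initial (ε-close {0}): {0,1,2,4,6}
'a' @ 1: {1,3,7}  (accept∈set)
'a' @ 2: {}  — state set empty
rest 'baaba' ignored (set empty)
after full input: {}  (accept=1 not in)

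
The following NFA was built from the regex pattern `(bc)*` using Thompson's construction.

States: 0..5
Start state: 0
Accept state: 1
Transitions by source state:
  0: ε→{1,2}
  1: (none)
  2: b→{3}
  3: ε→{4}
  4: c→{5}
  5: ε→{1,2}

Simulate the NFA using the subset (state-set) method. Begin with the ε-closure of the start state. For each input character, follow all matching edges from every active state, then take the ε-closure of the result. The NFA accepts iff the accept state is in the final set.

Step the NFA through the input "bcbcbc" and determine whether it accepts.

S₀ = ε-closure({0}) = {0,1,2}
'b' @ 1: {3,4}
'c' @ 2: {1,2,5}  [accepting]
'b' @ 3: {3,4}
'c' @ 4: {1,2,5}  [accepting]
'b' @ 5: {3,4}
'c' @ 6: {1,2,5}  [accepting]
end set {1,2,5} — state 1 in

Answer: ACCEPT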